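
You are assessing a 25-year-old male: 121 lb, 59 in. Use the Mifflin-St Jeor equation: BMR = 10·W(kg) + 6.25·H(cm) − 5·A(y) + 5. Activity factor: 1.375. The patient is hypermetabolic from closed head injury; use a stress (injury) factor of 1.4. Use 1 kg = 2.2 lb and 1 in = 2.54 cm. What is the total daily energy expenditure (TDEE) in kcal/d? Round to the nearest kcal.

Convert to metric: weight = 121 ÷ 2.2 = 55 kg; height = 59 × 2.54 = 149.86 cm.
Mifflin-St Jeor (male): BMR = 10(55) + 6.25(149.86) − 5(25) + 5 = 550 + 936.625 − 125 + 5 = 1366.625 kcal/day.
TEE = BMR × activity factor = 1366.625 × 1.375 = 1879.1094 kcal/day.
Apply stress factor: 1879.1094 × 1.4 = 2630.7531 kcal/day.

2631 kcal/d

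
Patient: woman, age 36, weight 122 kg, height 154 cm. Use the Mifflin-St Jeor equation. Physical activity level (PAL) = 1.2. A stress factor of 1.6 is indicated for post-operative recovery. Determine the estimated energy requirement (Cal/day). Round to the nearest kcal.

Mifflin-St Jeor (female): BMR = 10(122) + 6.25(154) − 5(36) − 161 = 1220 + 962.5 − 180 − 161 = 1841.5 kcal/day.
TEE = BMR × activity factor = 1841.5 × 1.2 = 2209.8 kcal/day.
Apply stress factor: 2209.8 × 1.6 = 3535.68 kcal/day.

3536 Cal/day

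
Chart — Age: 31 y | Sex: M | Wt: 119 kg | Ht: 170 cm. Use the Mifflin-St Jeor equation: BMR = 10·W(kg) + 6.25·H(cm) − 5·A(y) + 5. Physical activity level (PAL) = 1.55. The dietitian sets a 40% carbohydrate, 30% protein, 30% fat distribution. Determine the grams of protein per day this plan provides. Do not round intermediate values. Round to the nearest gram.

Mifflin-St Jeor (male): BMR = 10(119) + 6.25(170) − 5(31) + 5 = 1190 + 1062.5 − 155 + 5 = 2102.5 kcal/day.
TEE = 2102.5 × 1.55 = 3258.875 kcal/day.
Protein energy = 30% × 3258.875 = 977.6625 kcal.
Protein = 977.6625 ÷ 4 kcal/g = 244.4156 g.

244 g/day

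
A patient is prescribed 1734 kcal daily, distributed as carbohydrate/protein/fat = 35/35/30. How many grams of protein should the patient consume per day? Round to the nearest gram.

Protein energy = 35% × 1734 = 606.9 kcal.
At 4 kcal/g: 606.9 ÷ 4 = 151.725 g.

152 g/day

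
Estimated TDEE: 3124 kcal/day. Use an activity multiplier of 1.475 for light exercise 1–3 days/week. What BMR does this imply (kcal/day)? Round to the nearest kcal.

BMR = TEE ÷ activity factor = 3124 ÷ 1.475 = 2117.9661 kcal/day.

2118 kcal/day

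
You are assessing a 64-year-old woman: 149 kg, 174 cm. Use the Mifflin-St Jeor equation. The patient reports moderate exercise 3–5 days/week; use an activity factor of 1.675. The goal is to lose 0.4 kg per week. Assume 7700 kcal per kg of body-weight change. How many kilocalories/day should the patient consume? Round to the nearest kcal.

3072 kilocalories/day

Mifflin-St Jeor (female): BMR = 10(149) + 6.25(174) − 5(64) − 161 = 1490 + 1087.5 − 320 − 161 = 2096.5 kcal/day.
TEE = 2096.5 × 1.675 = 3511.6375 kcal/day.
Required daily deficit = 0.4 × 7700 ÷ 7 = 440 kcal/day.
Target intake = 3511.6375 − 440 = 3071.6375 kcal/day.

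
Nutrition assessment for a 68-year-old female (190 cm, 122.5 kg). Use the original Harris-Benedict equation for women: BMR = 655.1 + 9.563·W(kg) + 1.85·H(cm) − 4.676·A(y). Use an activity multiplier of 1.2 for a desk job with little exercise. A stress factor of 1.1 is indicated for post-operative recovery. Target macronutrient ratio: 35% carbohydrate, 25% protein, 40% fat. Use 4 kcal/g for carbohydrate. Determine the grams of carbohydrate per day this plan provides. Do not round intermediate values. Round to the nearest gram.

215 g/day

Harris-Benedict: BMR = 655.1 + 9.563(122.5) + 1.85(190) − 4.676(68) = 1860.0995 kcal/day.
TEE = 1860.0995 × 1.2 = 2232.1194 kcal/day.
With stress factor 1.1: 2232.1194 × 1.1 = 2455.3313 kcal/day.
Carbohydrate energy = 35% × 2455.3313 = 859.366 kcal.
Carbohydrate = 859.366 ÷ 4 kcal/g = 214.8415 g.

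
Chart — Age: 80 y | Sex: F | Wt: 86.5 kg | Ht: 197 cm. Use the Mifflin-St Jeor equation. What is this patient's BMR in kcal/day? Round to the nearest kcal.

Mifflin-St Jeor (female): BMR = 10(86.5) + 6.25(197) − 5(80) − 161 = 865 + 1231.25 − 400 − 161 = 1535.25 kcal/day.

1535 kcal/day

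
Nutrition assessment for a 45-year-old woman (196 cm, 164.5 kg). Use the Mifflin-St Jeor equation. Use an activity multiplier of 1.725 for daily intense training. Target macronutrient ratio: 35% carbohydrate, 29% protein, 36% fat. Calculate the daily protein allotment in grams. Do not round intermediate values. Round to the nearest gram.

311 g/day

Mifflin-St Jeor (female): BMR = 10(164.5) + 6.25(196) − 5(45) − 161 = 1645 + 1225 − 225 − 161 = 2484 kcal/day.
TEE = 2484 × 1.725 = 4284.9 kcal/day.
Protein energy = 29% × 4284.9 = 1242.621 kcal.
Protein = 1242.621 ÷ 4 kcal/g = 310.6553 g.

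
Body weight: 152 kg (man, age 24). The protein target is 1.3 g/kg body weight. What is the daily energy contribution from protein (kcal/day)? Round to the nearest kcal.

Protein = 1.3 g/kg × 152 kg = 197.6 g/day.
Protein energy = 197.6 g × 4 kcal/g = 790.4 kcal/day.

790 kcal/day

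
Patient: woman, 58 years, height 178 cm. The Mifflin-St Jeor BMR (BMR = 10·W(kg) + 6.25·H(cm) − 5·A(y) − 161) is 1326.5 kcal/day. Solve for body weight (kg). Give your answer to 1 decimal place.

66.5 kg

1326.5 = 10·W + 6.25(178) − 5(58) − 161
10·W = 1326.5 − 661.5 = 665, so W = 66.5 kg.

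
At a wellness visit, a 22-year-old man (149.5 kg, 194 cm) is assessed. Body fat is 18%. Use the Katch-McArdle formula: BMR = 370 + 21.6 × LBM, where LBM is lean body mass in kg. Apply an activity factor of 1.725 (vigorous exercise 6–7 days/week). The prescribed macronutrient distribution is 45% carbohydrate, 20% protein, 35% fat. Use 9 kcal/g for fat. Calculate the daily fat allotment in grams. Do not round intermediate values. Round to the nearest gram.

LBM = 149.5 × (1 − 0.18) = 122.59 kg. Katch-McArdle: BMR = 370 + 21.6 × 122.59 = 3017.944 kcal/day.
TEE = 3017.944 × 1.725 = 5205.9534 kcal/day.
Fat energy = 35% × 5205.9534 = 1822.0837 kcal.
Fat = 1822.0837 ÷ 9 kcal/g = 202.4537 g.

202 g/day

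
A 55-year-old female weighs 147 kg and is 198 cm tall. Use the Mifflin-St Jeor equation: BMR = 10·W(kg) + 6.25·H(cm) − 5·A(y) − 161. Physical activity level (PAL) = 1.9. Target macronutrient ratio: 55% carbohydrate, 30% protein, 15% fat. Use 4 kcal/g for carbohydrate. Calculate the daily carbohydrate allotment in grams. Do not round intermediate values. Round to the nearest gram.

593 g/day

Mifflin-St Jeor (female): BMR = 10(147) + 6.25(198) − 5(55) − 161 = 1470 + 1237.5 − 275 − 161 = 2271.5 kcal/day.
TEE = 2271.5 × 1.9 = 4315.85 kcal/day.
Carbohydrate energy = 55% × 4315.85 = 2373.7175 kcal.
Carbohydrate = 2373.7175 ÷ 4 kcal/g = 593.4294 g.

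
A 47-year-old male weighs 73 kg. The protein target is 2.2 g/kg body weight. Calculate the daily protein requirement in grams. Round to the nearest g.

Protein = 2.2 g/kg × 73 kg = 160.6 g/day.

161 g/day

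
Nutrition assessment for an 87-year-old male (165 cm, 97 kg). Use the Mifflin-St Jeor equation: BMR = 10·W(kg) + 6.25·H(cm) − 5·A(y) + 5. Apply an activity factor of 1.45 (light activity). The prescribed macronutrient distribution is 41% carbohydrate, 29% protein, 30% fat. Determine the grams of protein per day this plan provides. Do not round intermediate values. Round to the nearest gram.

Mifflin-St Jeor (male): BMR = 10(97) + 6.25(165) − 5(87) + 5 = 970 + 1031.25 − 435 + 5 = 1571.25 kcal/day.
TEE = 1571.25 × 1.45 = 2278.3125 kcal/day.
Protein energy = 29% × 2278.3125 = 660.7106 kcal.
Protein = 660.7106 ÷ 4 kcal/g = 165.1777 g.

165 g/day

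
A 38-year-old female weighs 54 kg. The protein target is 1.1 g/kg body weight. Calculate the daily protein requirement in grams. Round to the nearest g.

59 g/day

Protein = 1.1 g/kg × 54 kg = 59.4 g/day.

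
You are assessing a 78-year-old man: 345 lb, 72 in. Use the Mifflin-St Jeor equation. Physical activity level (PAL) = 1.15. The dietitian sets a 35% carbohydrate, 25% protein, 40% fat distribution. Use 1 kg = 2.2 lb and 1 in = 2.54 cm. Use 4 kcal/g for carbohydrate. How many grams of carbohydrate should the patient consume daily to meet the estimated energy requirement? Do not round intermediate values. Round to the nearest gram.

Convert to metric: weight = 345 ÷ 2.2 = 156.8182 kg; height = 72 × 2.54 = 182.88 cm.
Mifflin-St Jeor (male): BMR = 10(156.8182) + 6.25(182.88) − 5(78) + 5 = 1568.1818 + 1143 − 390 + 5 = 2326.1818 kcal/day.
TEE = 2326.1818 × 1.15 = 2675.1091 kcal/day.
Carbohydrate energy = 35% × 2675.1091 = 936.2882 kcal.
Carbohydrate = 936.2882 ÷ 4 kcal/g = 234.072 g.

234 g/day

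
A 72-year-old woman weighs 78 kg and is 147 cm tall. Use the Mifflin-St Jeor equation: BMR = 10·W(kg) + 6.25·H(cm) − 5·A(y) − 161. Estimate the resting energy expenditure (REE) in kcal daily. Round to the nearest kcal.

1178 kcal daily

Mifflin-St Jeor (female): BMR = 10(78) + 6.25(147) − 5(72) − 161 = 780 + 918.75 − 360 − 161 = 1177.75 kcal/day.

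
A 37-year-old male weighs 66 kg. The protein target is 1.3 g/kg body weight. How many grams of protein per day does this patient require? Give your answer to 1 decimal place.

Protein = 1.3 g/kg × 66 kg = 85.8 g/day.

85.8 g/day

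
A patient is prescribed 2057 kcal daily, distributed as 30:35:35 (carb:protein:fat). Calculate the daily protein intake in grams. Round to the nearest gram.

Protein energy = 35% × 2057 = 719.95 kcal.
At 4 kcal/g: 719.95 ÷ 4 = 179.9875 g.

180 g/day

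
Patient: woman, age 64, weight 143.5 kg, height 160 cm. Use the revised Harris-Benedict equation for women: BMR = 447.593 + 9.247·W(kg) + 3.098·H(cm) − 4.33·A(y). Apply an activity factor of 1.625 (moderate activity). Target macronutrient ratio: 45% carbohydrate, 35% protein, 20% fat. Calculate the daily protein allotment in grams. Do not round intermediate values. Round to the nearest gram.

Harris-Benedict: BMR = 447.593 + 9.247(143.5) + 3.098(160) − 4.33(64) = 1993.0975 kcal/day.
TEE = 1993.0975 × 1.625 = 3238.7834 kcal/day.
Protein energy = 35% × 3238.7834 = 1133.5742 kcal.
Protein = 1133.5742 ÷ 4 kcal/g = 283.3936 g.

283 g/day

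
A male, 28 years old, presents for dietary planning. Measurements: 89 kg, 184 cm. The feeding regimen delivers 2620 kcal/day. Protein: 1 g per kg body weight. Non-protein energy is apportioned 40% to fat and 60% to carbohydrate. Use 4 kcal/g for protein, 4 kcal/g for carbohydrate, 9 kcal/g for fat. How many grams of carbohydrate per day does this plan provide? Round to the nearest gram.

340 g/day

Protein = 1 × 89 = 89 g → 89 × 4 = 356 kcal.
Non-protein calories = 2620 − 356 = 2264 kcal.
Fat: 40% × 2264 = 905.6 kcal; carbohydrate: 1358.4 kcal.
Carbohydrate: 1358.4 kcal ÷ 4 kcal/g = 339.6 g.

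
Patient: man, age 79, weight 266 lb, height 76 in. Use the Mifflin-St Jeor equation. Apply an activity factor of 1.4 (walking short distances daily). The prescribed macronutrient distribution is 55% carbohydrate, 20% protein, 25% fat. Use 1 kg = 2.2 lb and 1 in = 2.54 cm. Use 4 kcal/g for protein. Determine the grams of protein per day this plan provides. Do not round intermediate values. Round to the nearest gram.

142 g/day

Convert to metric: weight = 266 ÷ 2.2 = 120.9091 kg; height = 76 × 2.54 = 193.04 cm.
Mifflin-St Jeor (male): BMR = 10(120.9091) + 6.25(193.04) − 5(79) + 5 = 1209.0909 + 1206.5 − 395 + 5 = 2025.5909 kcal/day.
TEE = 2025.5909 × 1.4 = 2835.8273 kcal/day.
Protein energy = 20% × 2835.8273 = 567.1655 kcal.
Protein = 567.1655 ÷ 4 kcal/g = 141.7914 g.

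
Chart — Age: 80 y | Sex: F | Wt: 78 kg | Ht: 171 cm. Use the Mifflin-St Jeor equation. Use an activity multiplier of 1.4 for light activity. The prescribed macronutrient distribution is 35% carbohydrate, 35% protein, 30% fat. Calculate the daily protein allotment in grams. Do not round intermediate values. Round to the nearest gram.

Mifflin-St Jeor (female): BMR = 10(78) + 6.25(171) − 5(80) − 161 = 780 + 1068.75 − 400 − 161 = 1287.75 kcal/day.
TEE = 1287.75 × 1.4 = 1802.85 kcal/day.
Protein energy = 35% × 1802.85 = 630.9975 kcal.
Protein = 630.9975 ÷ 4 kcal/g = 157.7494 g.

158 g/day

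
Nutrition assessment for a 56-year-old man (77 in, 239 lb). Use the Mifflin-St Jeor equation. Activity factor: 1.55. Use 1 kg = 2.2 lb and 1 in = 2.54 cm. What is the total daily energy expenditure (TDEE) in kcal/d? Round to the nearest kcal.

3152 kcal/d

Convert to metric: weight = 239 ÷ 2.2 = 108.6364 kg; height = 77 × 2.54 = 195.58 cm.
Mifflin-St Jeor (male): BMR = 10(108.6364) + 6.25(195.58) − 5(56) + 5 = 1086.3636 + 1222.375 − 280 + 5 = 2033.7386 kcal/day.
TEE = BMR × activity factor = 2033.7386 × 1.55 = 3152.2949 kcal/day.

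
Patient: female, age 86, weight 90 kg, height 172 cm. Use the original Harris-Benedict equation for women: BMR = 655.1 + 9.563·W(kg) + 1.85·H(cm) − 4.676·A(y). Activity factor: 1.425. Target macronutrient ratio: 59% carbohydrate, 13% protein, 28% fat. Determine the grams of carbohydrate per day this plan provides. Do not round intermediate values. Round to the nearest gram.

Harris-Benedict: BMR = 655.1 + 9.563(90) + 1.85(172) − 4.676(86) = 1431.834 kcal/day.
TEE = 1431.834 × 1.425 = 2040.3635 kcal/day.
Carbohydrate energy = 59% × 2040.3635 = 1203.8144 kcal.
Carbohydrate = 1203.8144 ÷ 4 kcal/g = 300.9536 g.

301 g/day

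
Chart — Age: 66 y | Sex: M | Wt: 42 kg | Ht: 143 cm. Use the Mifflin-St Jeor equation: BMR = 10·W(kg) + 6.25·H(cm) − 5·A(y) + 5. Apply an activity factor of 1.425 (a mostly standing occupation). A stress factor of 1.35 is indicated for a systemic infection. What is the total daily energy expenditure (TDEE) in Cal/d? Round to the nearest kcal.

Mifflin-St Jeor (male): BMR = 10(42) + 6.25(143) − 5(66) + 5 = 420 + 893.75 − 330 + 5 = 988.75 kcal/day.
TEE = BMR × activity factor = 988.75 × 1.425 = 1408.9688 kcal/day.
Apply stress factor: 1408.9688 × 1.35 = 1902.1078 kcal/day.

1902 Cal/d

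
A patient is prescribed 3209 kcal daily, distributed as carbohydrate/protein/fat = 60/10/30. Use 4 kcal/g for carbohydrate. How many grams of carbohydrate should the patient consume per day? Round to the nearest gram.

Carbohydrate energy = 60% × 3209 = 1925.4 kcal.
At 4 kcal/g: 1925.4 ÷ 4 = 481.35 g.

481 g/day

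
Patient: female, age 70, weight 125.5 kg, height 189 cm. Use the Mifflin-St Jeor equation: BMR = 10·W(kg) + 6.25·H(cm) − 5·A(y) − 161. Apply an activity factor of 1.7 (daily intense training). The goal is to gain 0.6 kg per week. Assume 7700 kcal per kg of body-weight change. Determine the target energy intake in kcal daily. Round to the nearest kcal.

3933 kcal daily

Mifflin-St Jeor (female): BMR = 10(125.5) + 6.25(189) − 5(70) − 161 = 1255 + 1181.25 − 350 − 161 = 1925.25 kcal/day.
TEE = 1925.25 × 1.7 = 3272.925 kcal/day.
Required daily surplus = 0.6 × 7700 ÷ 7 = 660 kcal/day.
Target intake = 3272.925 + 660 = 3932.925 kcal/day.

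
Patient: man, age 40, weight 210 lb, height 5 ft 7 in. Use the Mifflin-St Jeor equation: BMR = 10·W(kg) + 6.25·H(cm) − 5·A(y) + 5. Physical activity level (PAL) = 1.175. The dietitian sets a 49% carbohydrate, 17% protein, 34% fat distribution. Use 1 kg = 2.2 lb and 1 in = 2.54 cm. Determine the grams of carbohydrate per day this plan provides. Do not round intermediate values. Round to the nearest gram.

262 g/day

Convert to metric: weight = 210 ÷ 2.2 = 95.4545 kg; height = (5×12 + 7) × 2.54 = 67 × 2.54 = 170.18 cm.
Mifflin-St Jeor (male): BMR = 10(95.4545) + 6.25(170.18) − 5(40) + 5 = 954.5455 + 1063.625 − 200 + 5 = 1823.1705 kcal/day.
TEE = 1823.1705 × 1.175 = 2142.2253 kcal/day.
Carbohydrate energy = 49% × 2142.2253 = 1049.6904 kcal.
Carbohydrate = 1049.6904 ÷ 4 kcal/g = 262.4226 g.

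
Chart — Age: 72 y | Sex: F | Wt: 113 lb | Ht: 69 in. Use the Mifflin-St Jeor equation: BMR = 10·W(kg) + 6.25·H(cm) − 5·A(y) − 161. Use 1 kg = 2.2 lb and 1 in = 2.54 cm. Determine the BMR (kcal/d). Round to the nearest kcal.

1088 kcal/d

Convert to metric: weight = 113 ÷ 2.2 = 51.3636 kg; height = 69 × 2.54 = 175.26 cm.
Mifflin-St Jeor (female): BMR = 10(51.3636) + 6.25(175.26) − 5(72) − 161 = 513.6364 + 1095.375 − 360 − 161 = 1088.0114 kcal/day.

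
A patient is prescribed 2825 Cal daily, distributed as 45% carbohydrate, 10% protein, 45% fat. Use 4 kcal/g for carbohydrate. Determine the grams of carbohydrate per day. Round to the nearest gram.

318 g/day

Carbohydrate energy = 45% × 2825 = 1271.25 kcal.
At 4 kcal/g: 1271.25 ÷ 4 = 317.8125 g.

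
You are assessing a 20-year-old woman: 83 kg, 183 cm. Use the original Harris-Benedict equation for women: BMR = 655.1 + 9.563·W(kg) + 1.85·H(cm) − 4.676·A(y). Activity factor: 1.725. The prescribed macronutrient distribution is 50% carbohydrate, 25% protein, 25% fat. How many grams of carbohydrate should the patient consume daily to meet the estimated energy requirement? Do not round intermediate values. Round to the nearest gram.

365 g/day

Harris-Benedict: BMR = 655.1 + 9.563(83) + 1.85(183) − 4.676(20) = 1693.859 kcal/day.
TEE = 1693.859 × 1.725 = 2921.9068 kcal/day.
Carbohydrate energy = 50% × 2921.9068 = 1460.9534 kcal.
Carbohydrate = 1460.9534 ÷ 4 kcal/g = 365.2383 g.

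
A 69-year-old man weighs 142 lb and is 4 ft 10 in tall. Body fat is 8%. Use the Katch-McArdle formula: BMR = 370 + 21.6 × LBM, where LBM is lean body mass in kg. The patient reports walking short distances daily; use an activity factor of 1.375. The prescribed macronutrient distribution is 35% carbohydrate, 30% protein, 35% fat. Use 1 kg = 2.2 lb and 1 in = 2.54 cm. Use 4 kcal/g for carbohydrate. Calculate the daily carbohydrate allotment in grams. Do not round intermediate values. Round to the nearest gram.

Convert to metric: weight = 142 ÷ 2.2 = 64.5455 kg; height = (4×12 + 10) × 2.54 = 58 × 2.54 = 147.32 cm.
LBM = 64.5455 × (1 − 0.08) = 59.3818 kg. Katch-McArdle: BMR = 370 + 21.6 × 59.3818 = 1652.6473 kcal/day.
TEE = 1652.6473 × 1.375 = 2272.39 kcal/day.
Carbohydrate energy = 35% × 2272.39 = 795.3365 kcal.
Carbohydrate = 795.3365 ÷ 4 kcal/g = 198.8341 g.

199 g/day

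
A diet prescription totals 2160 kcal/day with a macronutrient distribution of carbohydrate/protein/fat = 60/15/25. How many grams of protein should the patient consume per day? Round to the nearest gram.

Protein energy = 15% × 2160 = 324 kcal.
At 4 kcal/g: 324 ÷ 4 = 81 g.

81 g/day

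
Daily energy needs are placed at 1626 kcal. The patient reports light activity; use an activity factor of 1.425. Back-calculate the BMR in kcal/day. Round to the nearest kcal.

1141 kcal/day

BMR = TEE ÷ activity factor = 1626 ÷ 1.425 = 1141.0526 kcal/day.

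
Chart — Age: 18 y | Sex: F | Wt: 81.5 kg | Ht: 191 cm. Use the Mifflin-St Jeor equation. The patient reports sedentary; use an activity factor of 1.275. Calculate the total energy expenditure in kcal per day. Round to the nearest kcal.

Mifflin-St Jeor (female): BMR = 10(81.5) + 6.25(191) − 5(18) − 161 = 815 + 1193.75 − 90 − 161 = 1757.75 kcal/day.
TEE = BMR × activity factor = 1757.75 × 1.275 = 2241.1313 kcal/day.

2241 kcal per day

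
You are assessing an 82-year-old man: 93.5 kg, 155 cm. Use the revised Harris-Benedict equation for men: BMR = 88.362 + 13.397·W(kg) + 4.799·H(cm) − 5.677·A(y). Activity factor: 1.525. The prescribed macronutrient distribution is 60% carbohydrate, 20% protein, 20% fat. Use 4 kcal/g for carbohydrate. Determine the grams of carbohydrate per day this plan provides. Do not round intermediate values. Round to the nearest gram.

370 g/day

Harris-Benedict: BMR = 88.362 + 13.397(93.5) + 4.799(155) − 5.677(82) = 1619.3125 kcal/day.
TEE = 1619.3125 × 1.525 = 2469.4516 kcal/day.
Carbohydrate energy = 60% × 2469.4516 = 1481.6709 kcal.
Carbohydrate = 1481.6709 ÷ 4 kcal/g = 370.4177 g.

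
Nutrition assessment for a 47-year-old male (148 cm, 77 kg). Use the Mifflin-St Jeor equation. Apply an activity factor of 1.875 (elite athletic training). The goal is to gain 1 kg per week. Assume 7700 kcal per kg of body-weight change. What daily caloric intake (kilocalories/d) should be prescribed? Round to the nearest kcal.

3847 kilocalories/d

Mifflin-St Jeor (male): BMR = 10(77) + 6.25(148) − 5(47) + 5 = 770 + 925 − 235 + 5 = 1465 kcal/day.
TEE = 1465 × 1.875 = 2746.875 kcal/day.
Required daily surplus = 1 × 7700 ÷ 7 = 1100 kcal/day.
Target intake = 2746.875 + 1100 = 3846.875 kcal/day.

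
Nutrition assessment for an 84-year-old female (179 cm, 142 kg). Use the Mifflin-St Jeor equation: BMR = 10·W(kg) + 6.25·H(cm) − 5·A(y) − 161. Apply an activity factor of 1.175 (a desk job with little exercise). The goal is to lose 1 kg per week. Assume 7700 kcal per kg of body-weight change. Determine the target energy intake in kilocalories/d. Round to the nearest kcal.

1200 kilocalories/d

Mifflin-St Jeor (female): BMR = 10(142) + 6.25(179) − 5(84) − 161 = 1420 + 1118.75 − 420 − 161 = 1957.75 kcal/day.
TEE = 1957.75 × 1.175 = 2300.3563 kcal/day.
Required daily deficit = 1 × 7700 ÷ 7 = 1100 kcal/day.
Target intake = 2300.3563 − 1100 = 1200.3563 kcal/day.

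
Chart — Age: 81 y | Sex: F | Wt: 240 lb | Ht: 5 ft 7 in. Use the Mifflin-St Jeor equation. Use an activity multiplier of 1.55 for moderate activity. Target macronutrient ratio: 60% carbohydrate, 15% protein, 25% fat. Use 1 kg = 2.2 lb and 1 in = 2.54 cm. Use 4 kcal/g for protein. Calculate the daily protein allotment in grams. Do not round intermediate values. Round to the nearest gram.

92 g/day

Convert to metric: weight = 240 ÷ 2.2 = 109.0909 kg; height = (5×12 + 7) × 2.54 = 67 × 2.54 = 170.18 cm.
Mifflin-St Jeor (female): BMR = 10(109.0909) + 6.25(170.18) − 5(81) − 161 = 1090.9091 + 1063.625 − 405 − 161 = 1588.5341 kcal/day.
TEE = 1588.5341 × 1.55 = 2462.2278 kcal/day.
Protein energy = 15% × 2462.2278 = 369.3342 kcal.
Protein = 369.3342 ÷ 4 kcal/g = 92.3335 g.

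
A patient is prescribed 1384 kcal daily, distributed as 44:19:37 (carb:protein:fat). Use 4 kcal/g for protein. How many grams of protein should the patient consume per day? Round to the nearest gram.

Protein energy = 19% × 1384 = 262.96 kcal.
At 4 kcal/g: 262.96 ÷ 4 = 65.74 g.

66 g/day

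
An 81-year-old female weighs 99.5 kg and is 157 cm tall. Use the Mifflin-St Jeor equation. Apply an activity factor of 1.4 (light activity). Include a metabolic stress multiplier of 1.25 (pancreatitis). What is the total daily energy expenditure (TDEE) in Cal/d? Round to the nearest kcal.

2468 Cal/d

Mifflin-St Jeor (female): BMR = 10(99.5) + 6.25(157) − 5(81) − 161 = 995 + 981.25 − 405 − 161 = 1410.25 kcal/day.
TEE = BMR × activity factor = 1410.25 × 1.4 = 1974.35 kcal/day.
Apply stress factor: 1974.35 × 1.25 = 2467.9375 kcal/day.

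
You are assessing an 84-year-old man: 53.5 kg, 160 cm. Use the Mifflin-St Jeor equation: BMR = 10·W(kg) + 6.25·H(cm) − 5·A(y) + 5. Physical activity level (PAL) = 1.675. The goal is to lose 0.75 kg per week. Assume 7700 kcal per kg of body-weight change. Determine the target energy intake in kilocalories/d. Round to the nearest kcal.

Mifflin-St Jeor (male): BMR = 10(53.5) + 6.25(160) − 5(84) + 5 = 535 + 1000 − 420 + 5 = 1120 kcal/day.
TEE = 1120 × 1.675 = 1876 kcal/day.
Required daily deficit = 0.75 × 7700 ÷ 7 = 825 kcal/day.
Target intake = 1876 − 825 = 1051 kcal/day.

1051 kilocalories/d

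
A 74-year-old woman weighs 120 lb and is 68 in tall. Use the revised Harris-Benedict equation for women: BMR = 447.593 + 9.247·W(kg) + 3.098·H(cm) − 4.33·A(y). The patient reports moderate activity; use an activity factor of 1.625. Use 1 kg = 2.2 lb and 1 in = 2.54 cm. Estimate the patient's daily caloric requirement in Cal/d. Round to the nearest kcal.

Convert to metric: weight = 120 ÷ 2.2 = 54.5455 kg; height = 68 × 2.54 = 172.72 cm.
Harris-Benedict: BMR = 447.593 + 9.247(54.5455) + 3.098(172.72) − 4.33(74) = 1166.6414 kcal/day.
TEE = BMR × activity factor = 1166.6414 × 1.625 = 1895.7922 kcal/day.

1896 Cal/d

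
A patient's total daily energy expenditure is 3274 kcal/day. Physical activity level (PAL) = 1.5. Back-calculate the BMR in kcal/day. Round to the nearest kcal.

BMR = TEE ÷ activity factor = 3274 ÷ 1.5 = 2182.6667 kcal/day.

2183 kcal/day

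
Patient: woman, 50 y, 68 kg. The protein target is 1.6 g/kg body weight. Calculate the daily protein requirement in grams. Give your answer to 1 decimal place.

Protein = 1.6 g/kg × 68 kg = 108.8 g/day.

108.8 g/day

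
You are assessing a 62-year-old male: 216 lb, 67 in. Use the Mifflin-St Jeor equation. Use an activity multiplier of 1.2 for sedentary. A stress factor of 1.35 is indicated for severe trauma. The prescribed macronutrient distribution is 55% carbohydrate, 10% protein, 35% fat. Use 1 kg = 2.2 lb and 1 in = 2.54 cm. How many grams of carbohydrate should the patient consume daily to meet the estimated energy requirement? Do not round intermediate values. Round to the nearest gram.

Convert to metric: weight = 216 ÷ 2.2 = 98.1818 kg; height = 67 × 2.54 = 170.18 cm.
Mifflin-St Jeor (male): BMR = 10(98.1818) + 6.25(170.18) − 5(62) + 5 = 981.8182 + 1063.625 − 310 + 5 = 1740.4432 kcal/day.
TEE = 1740.4432 × 1.2 = 2088.5318 kcal/day.
With stress factor 1.35: 2088.5318 × 1.35 = 2819.518 kcal/day.
Carbohydrate energy = 55% × 2819.518 = 1550.7349 kcal.
Carbohydrate = 1550.7349 ÷ 4 kcal/g = 387.6837 g.

388 g/day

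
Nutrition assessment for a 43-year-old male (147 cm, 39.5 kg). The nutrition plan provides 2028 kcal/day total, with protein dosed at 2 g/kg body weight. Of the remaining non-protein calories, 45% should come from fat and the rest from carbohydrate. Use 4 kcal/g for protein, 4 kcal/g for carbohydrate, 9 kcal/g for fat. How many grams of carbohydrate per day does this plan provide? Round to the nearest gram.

Protein = 2 × 39.5 = 79 g → 79 × 4 = 316 kcal.
Non-protein calories = 2028 − 316 = 1712 kcal.
Fat: 45% × 1712 = 770.4 kcal; carbohydrate: 941.6 kcal.
Carbohydrate: 941.6 kcal ÷ 4 kcal/g = 235.4 g.

235 g/day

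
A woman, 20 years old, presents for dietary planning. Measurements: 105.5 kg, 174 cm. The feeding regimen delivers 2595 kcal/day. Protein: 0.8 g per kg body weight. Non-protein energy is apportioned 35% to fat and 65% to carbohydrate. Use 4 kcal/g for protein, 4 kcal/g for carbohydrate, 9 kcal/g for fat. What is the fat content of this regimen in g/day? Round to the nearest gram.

88 g/day

Protein = 0.8 × 105.5 = 84.4 g → 84.4 × 4 = 337.6 kcal.
Non-protein calories = 2595 − 337.6 = 2257.4 kcal.
Fat: 35% × 2257.4 = 790.09 kcal; carbohydrate: 1467.31 kcal.
Fat: 790.09 kcal ÷ 9 kcal/g = 87.7878 g.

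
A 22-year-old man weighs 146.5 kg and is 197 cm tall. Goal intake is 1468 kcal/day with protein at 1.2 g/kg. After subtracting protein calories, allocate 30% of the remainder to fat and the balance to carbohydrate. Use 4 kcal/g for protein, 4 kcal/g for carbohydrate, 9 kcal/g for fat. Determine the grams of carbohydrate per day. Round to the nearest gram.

Protein = 1.2 × 146.5 = 175.8 g → 175.8 × 4 = 703.2 kcal.
Non-protein calories = 1468 − 703.2 = 764.8 kcal.
Fat: 30% × 764.8 = 229.44 kcal; carbohydrate: 535.36 kcal.
Carbohydrate: 535.36 kcal ÷ 4 kcal/g = 133.84 g.

134 g/day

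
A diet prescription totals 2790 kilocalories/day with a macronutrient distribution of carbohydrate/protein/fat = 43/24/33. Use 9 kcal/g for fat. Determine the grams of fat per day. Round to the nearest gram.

Fat energy = 33% × 2790 = 920.7 kcal.
At 9 kcal/g: 920.7 ÷ 9 = 102.3 g.

102 g/day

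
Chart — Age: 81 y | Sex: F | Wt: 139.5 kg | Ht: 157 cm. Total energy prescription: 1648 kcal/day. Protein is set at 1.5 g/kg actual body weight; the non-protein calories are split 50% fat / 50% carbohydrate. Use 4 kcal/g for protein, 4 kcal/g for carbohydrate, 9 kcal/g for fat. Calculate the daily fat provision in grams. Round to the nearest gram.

Protein = 1.5 × 139.5 = 209.25 g → 209.25 × 4 = 837 kcal.
Non-protein calories = 1648 − 837 = 811 kcal.
Fat: 50% × 811 = 405.5 kcal; carbohydrate: 405.5 kcal.
Fat: 405.5 kcal ÷ 9 kcal/g = 45.0556 g.

45 g/day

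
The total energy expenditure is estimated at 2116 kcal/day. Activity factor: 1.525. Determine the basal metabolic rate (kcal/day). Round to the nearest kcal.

BMR = TEE ÷ activity factor = 2116 ÷ 1.525 = 1387.541 kcal/day.

1388 kcal/day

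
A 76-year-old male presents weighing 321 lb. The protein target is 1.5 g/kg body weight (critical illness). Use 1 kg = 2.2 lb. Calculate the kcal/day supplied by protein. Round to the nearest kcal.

Weight in kg = 321 ÷ 2.2 = 145.9091 kg.
Protein = 1.5 g/kg × 145.9091 kg = 218.8636 g/day.
Protein energy = 218.8636 g × 4 kcal/g = 875.4545 kcal/day.

875 kcal/day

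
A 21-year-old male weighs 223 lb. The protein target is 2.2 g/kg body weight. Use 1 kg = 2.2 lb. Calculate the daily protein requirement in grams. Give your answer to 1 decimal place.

Weight in kg = 223 ÷ 2.2 = 101.3636 kg.
Protein = 2.2 g/kg × 101.3636 kg = 223 g/day.

223.0 g/day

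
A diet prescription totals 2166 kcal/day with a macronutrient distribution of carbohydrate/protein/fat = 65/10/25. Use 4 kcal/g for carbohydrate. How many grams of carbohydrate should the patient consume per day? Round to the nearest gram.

Carbohydrate energy = 65% × 2166 = 1407.9 kcal.
At 4 kcal/g: 1407.9 ÷ 4 = 351.975 g.

352 g/day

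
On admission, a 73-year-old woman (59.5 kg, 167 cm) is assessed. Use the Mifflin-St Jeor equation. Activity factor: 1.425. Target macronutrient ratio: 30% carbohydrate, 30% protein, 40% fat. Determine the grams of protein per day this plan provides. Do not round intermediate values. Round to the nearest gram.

119 g/day

Mifflin-St Jeor (female): BMR = 10(59.5) + 6.25(167) − 5(73) − 161 = 595 + 1043.75 − 365 − 161 = 1112.75 kcal/day.
TEE = 1112.75 × 1.425 = 1585.6688 kcal/day.
Protein energy = 30% × 1585.6688 = 475.7006 kcal.
Protein = 475.7006 ÷ 4 kcal/g = 118.9252 g.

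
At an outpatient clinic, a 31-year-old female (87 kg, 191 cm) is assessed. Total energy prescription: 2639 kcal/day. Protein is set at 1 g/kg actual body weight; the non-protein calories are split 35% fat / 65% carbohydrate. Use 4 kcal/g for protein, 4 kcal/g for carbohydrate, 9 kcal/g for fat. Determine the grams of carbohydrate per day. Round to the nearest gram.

Protein = 1 × 87 = 87 g → 87 × 4 = 348 kcal.
Non-protein calories = 2639 − 348 = 2291 kcal.
Fat: 35% × 2291 = 801.85 kcal; carbohydrate: 1489.15 kcal.
Carbohydrate: 1489.15 kcal ÷ 4 kcal/g = 372.2875 g.

372 g/day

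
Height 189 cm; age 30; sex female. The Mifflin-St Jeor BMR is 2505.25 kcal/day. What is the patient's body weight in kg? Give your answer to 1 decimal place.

163.5 kg

2505.25 = 10·W + 6.25(189) − 5(30) − 161
10·W = 2505.25 − 870.25 = 1635, so W = 163.5 kg.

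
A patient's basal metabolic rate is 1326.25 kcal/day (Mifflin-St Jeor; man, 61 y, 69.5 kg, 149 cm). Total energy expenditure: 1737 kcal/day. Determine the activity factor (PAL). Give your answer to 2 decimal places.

Activity factor = TEE ÷ BMR = 1737 ÷ 1326.25 = 1.31.

1.31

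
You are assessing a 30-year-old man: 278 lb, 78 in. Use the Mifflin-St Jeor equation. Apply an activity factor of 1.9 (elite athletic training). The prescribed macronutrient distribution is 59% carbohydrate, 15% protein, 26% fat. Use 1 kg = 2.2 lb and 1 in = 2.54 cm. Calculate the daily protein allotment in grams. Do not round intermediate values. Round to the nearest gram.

168 g/day

Convert to metric: weight = 278 ÷ 2.2 = 126.3636 kg; height = 78 × 2.54 = 198.12 cm.
Mifflin-St Jeor (male): BMR = 10(126.3636) + 6.25(198.12) − 5(30) + 5 = 1263.6364 + 1238.25 − 150 + 5 = 2356.8864 kcal/day.
TEE = 2356.8864 × 1.9 = 4478.0841 kcal/day.
Protein energy = 15% × 4478.0841 = 671.7126 kcal.
Protein = 671.7126 ÷ 4 kcal/g = 167.9282 g.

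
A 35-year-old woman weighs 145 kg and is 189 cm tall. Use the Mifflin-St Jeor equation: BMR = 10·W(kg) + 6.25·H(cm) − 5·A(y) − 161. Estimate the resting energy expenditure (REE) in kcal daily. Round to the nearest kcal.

2295 kcal daily

Mifflin-St Jeor (female): BMR = 10(145) + 6.25(189) − 5(35) − 161 = 1450 + 1181.25 − 175 − 161 = 2295.25 kcal/day.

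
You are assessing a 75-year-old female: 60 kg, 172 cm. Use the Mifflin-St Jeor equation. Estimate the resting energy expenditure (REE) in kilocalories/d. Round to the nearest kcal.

Mifflin-St Jeor (female): BMR = 10(60) + 6.25(172) − 5(75) − 161 = 600 + 1075 − 375 − 161 = 1139 kcal/day.

1139 kilocalories/d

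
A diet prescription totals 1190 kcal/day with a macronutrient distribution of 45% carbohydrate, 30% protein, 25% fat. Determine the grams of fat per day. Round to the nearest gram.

33 g/day

Fat energy = 25% × 1190 = 297.5 kcal.
At 9 kcal/g: 297.5 ÷ 9 = 33.0556 g.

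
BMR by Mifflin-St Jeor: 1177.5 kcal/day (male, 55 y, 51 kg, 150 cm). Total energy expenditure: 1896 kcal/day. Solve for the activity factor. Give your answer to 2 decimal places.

Activity factor = TEE ÷ BMR = 1896 ÷ 1177.5 = 1.61.

1.61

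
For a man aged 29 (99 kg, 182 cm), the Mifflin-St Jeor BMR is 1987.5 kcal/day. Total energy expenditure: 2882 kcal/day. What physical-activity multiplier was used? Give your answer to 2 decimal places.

Activity factor = TEE ÷ BMR = 2882 ÷ 1987.5 = 1.45.

1.45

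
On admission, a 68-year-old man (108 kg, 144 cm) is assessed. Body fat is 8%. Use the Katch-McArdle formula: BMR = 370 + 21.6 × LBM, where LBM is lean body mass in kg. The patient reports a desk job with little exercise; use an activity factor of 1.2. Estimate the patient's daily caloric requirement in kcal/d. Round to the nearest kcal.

LBM = 108 × (1 − 0.08) = 99.36 kg. Katch-McArdle: BMR = 370 + 21.6 × 99.36 = 2516.176 kcal/day.
TEE = BMR × activity factor = 2516.176 × 1.2 = 3019.4112 kcal/day.

3019 kcal/d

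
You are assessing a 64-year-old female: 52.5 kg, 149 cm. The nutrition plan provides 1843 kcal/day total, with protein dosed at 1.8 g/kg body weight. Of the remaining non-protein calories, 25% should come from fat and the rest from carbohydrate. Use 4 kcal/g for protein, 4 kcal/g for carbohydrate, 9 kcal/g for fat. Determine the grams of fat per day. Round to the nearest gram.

Protein = 1.8 × 52.5 = 94.5 g → 94.5 × 4 = 378 kcal.
Non-protein calories = 1843 − 378 = 1465 kcal.
Fat: 25% × 1465 = 366.25 kcal; carbohydrate: 1098.75 kcal.
Fat: 366.25 kcal ÷ 9 kcal/g = 40.6944 g.

41 g/day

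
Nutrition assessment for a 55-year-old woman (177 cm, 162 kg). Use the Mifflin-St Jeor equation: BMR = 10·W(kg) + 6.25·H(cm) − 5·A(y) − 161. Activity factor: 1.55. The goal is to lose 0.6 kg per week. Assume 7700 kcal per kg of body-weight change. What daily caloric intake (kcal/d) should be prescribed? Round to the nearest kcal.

Mifflin-St Jeor (female): BMR = 10(162) + 6.25(177) − 5(55) − 161 = 1620 + 1106.25 − 275 − 161 = 2290.25 kcal/day.
TEE = 2290.25 × 1.55 = 3549.8875 kcal/day.
Required daily deficit = 0.6 × 7700 ÷ 7 = 660 kcal/day.
Target intake = 3549.8875 − 660 = 2889.8875 kcal/day.

2890 kcal/d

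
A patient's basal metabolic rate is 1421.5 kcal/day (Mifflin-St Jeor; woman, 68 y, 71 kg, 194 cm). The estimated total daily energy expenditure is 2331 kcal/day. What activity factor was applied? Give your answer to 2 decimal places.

Activity factor = TEE ÷ BMR = 2331 ÷ 1421.5 = 1.64.

1.64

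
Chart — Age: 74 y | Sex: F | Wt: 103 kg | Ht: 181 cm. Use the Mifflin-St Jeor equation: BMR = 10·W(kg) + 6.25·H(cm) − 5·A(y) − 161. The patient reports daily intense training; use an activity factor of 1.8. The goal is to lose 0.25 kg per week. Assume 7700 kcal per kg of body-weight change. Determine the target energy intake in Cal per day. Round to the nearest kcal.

Mifflin-St Jeor (female): BMR = 10(103) + 6.25(181) − 5(74) − 161 = 1030 + 1131.25 − 370 − 161 = 1630.25 kcal/day.
TEE = 1630.25 × 1.8 = 2934.45 kcal/day.
Required daily deficit = 0.25 × 7700 ÷ 7 = 275 kcal/day.
Target intake = 2934.45 − 275 = 2659.45 kcal/day.

2659 Cal per day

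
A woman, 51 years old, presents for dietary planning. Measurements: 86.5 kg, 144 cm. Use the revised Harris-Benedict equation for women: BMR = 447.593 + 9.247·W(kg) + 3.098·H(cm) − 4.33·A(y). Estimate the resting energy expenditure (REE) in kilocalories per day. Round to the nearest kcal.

Harris-Benedict: BMR = 447.593 + 9.247(86.5) + 3.098(144) − 4.33(51) = 1472.7405 kcal/day.

1473 kilocalories per day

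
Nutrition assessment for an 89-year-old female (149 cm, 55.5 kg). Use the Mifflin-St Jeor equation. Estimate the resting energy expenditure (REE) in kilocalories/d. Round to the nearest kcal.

Mifflin-St Jeor (female): BMR = 10(55.5) + 6.25(149) − 5(89) − 161 = 555 + 931.25 − 445 − 161 = 880.25 kcal/day.

880 kilocalories/d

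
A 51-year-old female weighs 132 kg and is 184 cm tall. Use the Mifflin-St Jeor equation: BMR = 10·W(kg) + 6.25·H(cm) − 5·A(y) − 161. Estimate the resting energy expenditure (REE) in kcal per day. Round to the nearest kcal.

Mifflin-St Jeor (female): BMR = 10(132) + 6.25(184) − 5(51) − 161 = 1320 + 1150 − 255 − 161 = 2054 kcal/day.

2054 kcal per day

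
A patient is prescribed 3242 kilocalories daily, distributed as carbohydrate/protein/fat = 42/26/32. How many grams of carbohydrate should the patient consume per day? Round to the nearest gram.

340 g/day

Carbohydrate energy = 42% × 3242 = 1361.64 kcal.
At 4 kcal/g: 1361.64 ÷ 4 = 340.41 g.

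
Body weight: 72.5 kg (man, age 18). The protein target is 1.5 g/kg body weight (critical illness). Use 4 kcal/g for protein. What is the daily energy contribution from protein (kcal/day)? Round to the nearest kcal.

435 kcal/day

Protein = 1.5 g/kg × 72.5 kg = 108.75 g/day.
Protein energy = 108.75 g × 4 kcal/g = 435 kcal/day.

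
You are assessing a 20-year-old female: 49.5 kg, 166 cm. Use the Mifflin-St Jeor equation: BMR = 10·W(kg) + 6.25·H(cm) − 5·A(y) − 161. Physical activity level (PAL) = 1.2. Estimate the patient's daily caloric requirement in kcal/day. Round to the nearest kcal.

Mifflin-St Jeor (female): BMR = 10(49.5) + 6.25(166) − 5(20) − 161 = 495 + 1037.5 − 100 − 161 = 1271.5 kcal/day.
TEE = BMR × activity factor = 1271.5 × 1.2 = 1525.8 kcal/day.

1526 kcal/day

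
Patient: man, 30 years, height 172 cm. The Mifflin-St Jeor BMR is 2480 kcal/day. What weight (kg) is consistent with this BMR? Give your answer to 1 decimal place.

155.0 kg

2480 = 10·W + 6.25(172) − 5(30) + 5
10·W = 2480 − 930 = 1550, so W = 155 kg.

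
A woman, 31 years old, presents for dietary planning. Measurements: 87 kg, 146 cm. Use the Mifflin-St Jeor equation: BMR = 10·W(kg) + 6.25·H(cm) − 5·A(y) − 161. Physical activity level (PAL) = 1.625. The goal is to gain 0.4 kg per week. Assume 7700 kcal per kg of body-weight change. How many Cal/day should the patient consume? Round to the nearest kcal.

Mifflin-St Jeor (female): BMR = 10(87) + 6.25(146) − 5(31) − 161 = 870 + 912.5 − 155 − 161 = 1466.5 kcal/day.
TEE = 1466.5 × 1.625 = 2383.0625 kcal/day.
Required daily surplus = 0.4 × 7700 ÷ 7 = 440 kcal/day.
Target intake = 2383.0625 + 440 = 2823.0625 kcal/day.

2823 Cal/day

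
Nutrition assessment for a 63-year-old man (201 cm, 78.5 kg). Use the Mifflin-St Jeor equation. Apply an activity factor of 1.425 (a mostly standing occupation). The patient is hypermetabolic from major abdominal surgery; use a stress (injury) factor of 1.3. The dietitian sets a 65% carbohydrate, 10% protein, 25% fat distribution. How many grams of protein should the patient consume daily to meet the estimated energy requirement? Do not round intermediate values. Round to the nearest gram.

80 g/day

Mifflin-St Jeor (male): BMR = 10(78.5) + 6.25(201) − 5(63) + 5 = 785 + 1256.25 − 315 + 5 = 1731.25 kcal/day.
TEE = 1731.25 × 1.425 = 2467.0313 kcal/day.
With stress factor 1.3: 2467.0313 × 1.3 = 3207.1406 kcal/day.
Protein energy = 10% × 3207.1406 = 320.7141 kcal.
Protein = 320.7141 ÷ 4 kcal/g = 80.1785 g.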